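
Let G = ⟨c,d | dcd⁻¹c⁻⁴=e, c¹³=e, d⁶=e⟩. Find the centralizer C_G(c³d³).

⟨c³d³⟩ ⊆ C_G(c³d³) since powers of c³d³ commute with c³d³; so |C_G(c³d³)| ≥ |⟨c³d³⟩| = 2.
By orbit–stabilizer, |C_G(c³d³)| = |G| / |conj. class of c³d³| = 78 / 13 = 6.
The 6 elements commuting with c³d³ are {e, cd⁴, c²d, c³d³, c⁶d⁵, c¹⁰d²}.

Answer: {e, cd⁴, c²d, c³d³, c⁶d⁵, c¹⁰d²}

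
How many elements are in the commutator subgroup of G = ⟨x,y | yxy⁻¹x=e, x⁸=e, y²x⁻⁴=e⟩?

G' = [G, G] is generated by all commutators. The generator-pair commutators are: [x, y] = x².
The subgroup they normally generate is {e, x², x⁴, x⁶}, of order 4.
Check: |G/G'| = 16/4 = 4 is the order of the abelianisation.

Answer: 4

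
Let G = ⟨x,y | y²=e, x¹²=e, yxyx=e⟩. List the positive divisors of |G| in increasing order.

|G| = 24 = 2³ · 3. By Lagrange's theorem the order of any subgroup divides 24; the divisors of 24 are 1, 2, 3, 4, 6, 8, 12, 24.

Answer: 1, 2, 3, 4, 6, 8, 12, 24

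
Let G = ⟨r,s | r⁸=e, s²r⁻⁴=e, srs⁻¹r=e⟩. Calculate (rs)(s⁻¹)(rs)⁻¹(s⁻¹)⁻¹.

[(rs), (s⁻¹)] = (rs)·(s⁻¹)·(rs)⁻¹·(s⁻¹)⁻¹.
  (rs) · (s⁻¹) = r
  r · (rs⁻¹) = r²s⁻¹
  (r²s⁻¹) · s = r²

Answer: r²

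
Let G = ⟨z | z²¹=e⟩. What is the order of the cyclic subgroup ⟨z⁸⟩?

|⟨z⁸⟩| equals the order of z⁸. Compute successive powers until reaching e:
  (z⁸)¹ = z⁸, (z⁸)² = z¹⁶, (z⁸)³ = z³, (z⁸)⁴ = z¹¹, (z⁸)⁵ = z¹⁹, (z⁸)⁶ = z⁶, (z⁸)⁷ = z¹⁴, (z⁸)⁸ = z, (z⁸)⁹ = z⁹, (z⁸)¹⁰ = z¹⁷, (z⁸)¹¹ = z⁴, (z⁸)¹² = z¹², (z⁸)¹³ = z²⁰, (z⁸)¹⁴ = z⁷, (z⁸)¹⁵ = z¹⁵, (z⁸)¹⁶ = z², (z⁸)¹⁷ = z¹⁰, (z⁸)¹⁸ = z¹⁸, (z⁸)¹⁹ = z⁵, (z⁸)²⁰ = z¹³, (z⁸)²¹ = e.
The smallest positive k with (z⁸)ᵏ = e is 21, so |⟨z⁸⟩| = 21.

Answer: 21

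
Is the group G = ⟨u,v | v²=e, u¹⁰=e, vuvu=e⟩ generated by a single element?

Every cyclic group is abelian. But u·v = uv while v·u = u⁹v, so u·v ≠ v·u and G is not abelian. Hence G is not cyclic.

Answer: No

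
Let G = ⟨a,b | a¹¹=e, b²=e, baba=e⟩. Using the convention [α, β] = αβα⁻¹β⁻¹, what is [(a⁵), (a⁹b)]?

[(a⁵), (a⁹b)] = (a⁵)·(a⁹b)·(a⁵)⁻¹·(a⁹b)⁻¹.
  (a⁵) · (a⁹b) = a³b
  (a³b) · (a⁶) = a⁸b
  (a⁸b) · (a⁹b) = a¹⁰

Answer: a¹⁰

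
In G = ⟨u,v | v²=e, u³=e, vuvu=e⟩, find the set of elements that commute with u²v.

⟨u²v⟩ ⊆ C_G(u²v) since powers of u²v commute with u²v; so |C_G(u²v)| ≥ |⟨u²v⟩| = 2.
By orbit–stabilizer, |C_G(u²v)| = |G| / |conj. class of u²v| = 6 / 3 = 2.
The 2 elements commuting with u²v are {e, u²v}.

Answer: {e, u²v}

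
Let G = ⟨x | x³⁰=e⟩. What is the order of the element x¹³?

Compute successive powers until reaching e:
  (x¹³)¹ = x¹³, (x¹³)² = x²⁶, (x¹³)³ = x⁹, (x¹³)⁴ = x²², (x¹³)⁵ = x⁵, (x¹³)⁶ = x¹⁸, (x¹³)⁷ = x, (x¹³)⁸ = x¹⁴, (x¹³)⁹ = x²⁷, (x¹³)¹⁰ = x¹⁰, (x¹³)¹¹ = x²³, (x¹³)¹² = x⁶, (x¹³)¹³ = x¹⁹, (x¹³)¹⁴ = x², (x¹³)¹⁵ = x¹⁵, (x¹³)¹⁶ = x²⁸, (x¹³)¹⁷ = x¹¹, (x¹³)¹⁸ = x²⁴, (x¹³)¹⁹ = x⁷, (x¹³)²⁰ = x²⁰, (x¹³)²¹ = x³, (x¹³)²² = x¹⁶, (x¹³)²³ = x²⁹, (x¹³)²⁴ = x¹², (x¹³)²⁵ = x²⁵, (x¹³)²⁶ = x⁸, (x¹³)²⁷ = x²¹, (x¹³)²⁸ = x⁴, (x¹³)²⁹ = x¹⁷, (x¹³)³⁰ = e.
The smallest positive k with (x¹³)ᵏ = e is 30.

Answer: 30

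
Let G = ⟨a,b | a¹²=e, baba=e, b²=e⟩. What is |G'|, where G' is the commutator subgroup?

G' = [G, G] is generated by all commutators. The generator-pair commutators are: [a, b] = a².
The subgroup they normally generate is {e, a², a⁴, a⁶, a⁸, a¹⁰}, of order 6.
Check: |G/G'| = 24/6 = 4 is the order of the abelianisation.

Answer: 6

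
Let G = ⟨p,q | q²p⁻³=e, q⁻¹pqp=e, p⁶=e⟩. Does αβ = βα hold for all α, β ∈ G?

p·q = pq but q·p = p²q⁻¹, so p·q ≠ q·p and G is not abelian.

Answer: No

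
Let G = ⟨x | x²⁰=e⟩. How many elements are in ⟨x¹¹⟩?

|⟨x¹¹⟩| equals the order of x¹¹. Compute successive powers until reaching e:
  (x¹¹)¹ = x¹¹, (x¹¹)² = x², (x¹¹)³ = x¹³, (x¹¹)⁴ = x⁴, (x¹¹)⁵ = x¹⁵, (x¹¹)⁶ = x⁶, (x¹¹)⁷ = x¹⁷, (x¹¹)⁸ = x⁸, (x¹¹)⁹ = x¹⁹, (x¹¹)¹⁰ = x¹⁰, (x¹¹)¹¹ = x, (x¹¹)¹² = x¹², (x¹¹)¹³ = x³, (x¹¹)¹⁴ = x¹⁴, (x¹¹)¹⁵ = x⁵, (x¹¹)¹⁶ = x¹⁶, (x¹¹)¹⁷ = x⁷, (x¹¹)¹⁸ = x¹⁸, (x¹¹)¹⁹ = x⁹, (x¹¹)²⁰ = e.
The smallest positive k with (x¹¹)ᵏ = e is 20, so |⟨x¹¹⟩| = 20.

Answer: 20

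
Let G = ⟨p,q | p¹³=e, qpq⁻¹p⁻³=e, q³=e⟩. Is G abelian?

p·q = pq but q·p = p³q, so p·q ≠ q·p and G is not abelian.

Answer: No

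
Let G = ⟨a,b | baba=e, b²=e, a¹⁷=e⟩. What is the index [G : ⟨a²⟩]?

First find ord(a²) by computing successive powers:
  (a²)¹ = a², (a²)² = a⁴, (a²)³ = a⁶, (a²)⁴ = a⁸, (a²)⁵ = a¹⁰, (a²)⁶ = a¹², (a²)⁷ = a¹⁴, (a²)⁸ = a¹⁶, (a²)⁹ = a, (a²)¹⁰ = a³, (a²)¹¹ = a⁵, (a²)¹² = a⁷, (a²)¹³ = a⁹, (a²)¹⁴ = a¹¹, (a²)¹⁵ = a¹³, (a²)¹⁶ = a¹⁵, (a²)¹⁷ = e.
So |⟨a²⟩| = ord(a²) = 17. With |G| = 34, by Lagrange [G : ⟨a²⟩] = 34/17 = 2.

Answer: 2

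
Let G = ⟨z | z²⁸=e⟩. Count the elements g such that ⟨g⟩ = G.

G is cyclic of order 28. An element generates G iff its order is 28, and a cyclic group of order 28 has exactly φ(28) = 12 such elements.

Answer: 12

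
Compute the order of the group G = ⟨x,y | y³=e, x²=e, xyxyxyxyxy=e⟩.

Enumerate words in the generators, reducing via the relations: the distinct elements are
  {e, x, y, xy, yx, y², xyx, xy², yxy, y²x, xyxy, xy²x, yxyx, yxy², y²xy, xyxyx, xyxy², xy²xy, yxy²x, y²xyx, y²xy², xyxy²x, xy²xyx, xy²xy², yxyxy², yxy²xy, y²xyxy, y²xy²x, xyxy²xy, xy²xyxy, xy²xy²x, yxyxy²x, yxy²xyx, yxy²xy², y²xyxy², y²xy²xy, xyxy²xyx, xyxy²xy², xy²xyxy², yxyxy²xy, yxy²xyxy, y²xyxy²x, y²xy²xyx, xyxy²xyxy, xy²xyxy²x, yxyxy²xy², yxy²xyxy², y²xyxy²xy, y²xy²xyxy, xyxy²xyxy², xy²xyxy²xy, yxy²xyxy²x, y²xyxy²xyx, y²xyxy²xy², y²xy²xyxy², xyxy²xyxy²x, xy²xyxy²xyx, xy²xyxy²xy², yxy²xyxy²xy, xyxy²xyxy²xy}.
No further products give new elements, so |G| = 60.

Answer: 60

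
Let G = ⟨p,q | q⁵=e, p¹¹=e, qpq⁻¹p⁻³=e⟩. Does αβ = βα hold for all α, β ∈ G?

p·q = pq but q·p = p³q, so p·q ≠ q·p and G is not abelian.

Answer: No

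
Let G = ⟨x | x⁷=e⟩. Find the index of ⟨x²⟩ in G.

First find ord(x²) by computing successive powers:
  (x²)¹ = x², (x²)² = x⁴, (x²)³ = x⁶, (x²)⁴ = x, (x²)⁵ = x³, (x²)⁶ = x⁵, (x²)⁷ = e.
So |⟨x²⟩| = ord(x²) = 7. With |G| = 7, by Lagrange [G : ⟨x²⟩] = 7/7 = 1.

Answer: 1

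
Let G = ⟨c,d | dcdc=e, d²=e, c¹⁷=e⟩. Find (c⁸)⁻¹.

The order of (c⁸) is 17 (smallest k with (c⁸)ᵏ = e), so (c⁸)⁻¹ = (c⁸)¹⁶ = c⁹.
Check: (c⁸) · (c⁹) → (c⁸) · c⁹ = e, giving e as required.

Answer: c⁹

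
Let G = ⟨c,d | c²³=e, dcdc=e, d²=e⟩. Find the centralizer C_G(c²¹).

⟨c²¹⟩ ⊆ C_G(c²¹) since powers of c²¹ commute with c²¹; so |C_G(c²¹)| ≥ |⟨c²¹⟩| = 23.
By orbit–stabilizer, |C_G(c²¹)| = |G| / |conj. class of c²¹| = 46 / 2 = 23.
The 23 elements commuting with c²¹ are {e, c, c², c³, c⁴, c⁵, c⁶, c⁷, c⁸, c⁹, c¹⁰, c¹¹, c¹², c¹³, c¹⁴, c¹⁵, c¹⁶, c¹⁷, c¹⁸, c¹⁹, c²⁰, c²¹, c²²}.

Answer: {e, c, c², c³, c⁴, c⁵, c⁶, c⁷, c⁸, c⁹, c¹⁰, c¹¹, c¹², c¹³, c¹⁴, c¹⁵, c¹⁶, c¹⁷, c¹⁸, c¹⁹, c²⁰, c²¹, c²²}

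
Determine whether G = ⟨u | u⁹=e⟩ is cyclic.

|G| = 9. The element u has order 9 (its powers give 9 distinct elements), so ⟨u⟩ = G and G is cyclic.

Answer: Yes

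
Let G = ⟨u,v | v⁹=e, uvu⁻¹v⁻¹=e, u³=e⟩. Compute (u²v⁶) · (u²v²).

Compute (u²v⁶) · (u²v²) by multiplying left to right and reducing via the relations at each step:
  (u²v⁶) · u² = uv⁶
  (uv⁶) · v² = uv⁸

Answer: uv⁸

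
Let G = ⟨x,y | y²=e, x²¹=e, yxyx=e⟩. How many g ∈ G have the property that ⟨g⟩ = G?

⟨g⟩ = G would require ord(g) = |G| = 42, but the maximum element order in G is 21 < 42. So G is not cyclic and no single element generates it: the count is 0.

Answer: 0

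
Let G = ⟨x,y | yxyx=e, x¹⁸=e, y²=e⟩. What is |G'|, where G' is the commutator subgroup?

G' = [G, G] is generated by all commutators. The generator-pair commutators are: [x, y] = x².
The subgroup they normally generate is {e, x², x⁴, x⁶, x⁸, x¹⁰, x¹², x¹⁴, x¹⁶}, of order 9.
Check: |G/G'| = 36/9 = 4 is the order of the abelianisation.

Answer: 9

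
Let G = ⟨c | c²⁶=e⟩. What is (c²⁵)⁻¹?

The order of (c²⁵) is 26 (smallest k with (c²⁵)ᵏ = e), so (c²⁵)⁻¹ = (c²⁵)²⁵ = c.
Check: (c²⁵) · c → (c²⁵) · c = e, giving e as required.

Answer: c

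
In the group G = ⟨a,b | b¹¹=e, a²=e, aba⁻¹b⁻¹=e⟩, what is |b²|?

Compute successive powers until reaching e:
  (b²)¹ = b², (b²)² = b⁴, (b²)³ = b⁶, (b²)⁴ = b⁸, (b²)⁵ = b¹⁰, (b²)⁶ = b, (b²)⁷ = b³, (b²)⁸ = b⁵, (b²)⁹ = b⁷, (b²)¹⁰ = b⁹, (b²)¹¹ = e.
The smallest positive k with (b²)ᵏ = e is 11.

Answer: 11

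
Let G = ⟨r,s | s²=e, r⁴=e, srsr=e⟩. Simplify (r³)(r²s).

Compute (r³) · (r²s) by multiplying left to right and reducing via the relations at each step:
  (r³) · r² = r
  r · s = rs

Answer: rs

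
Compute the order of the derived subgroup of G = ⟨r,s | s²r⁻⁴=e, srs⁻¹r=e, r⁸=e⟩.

G' = [G, G] is generated by all commutators. The generator-pair commutators are: [r, s] = r².
The subgroup they normally generate is {e, r², r⁴, r⁶}, of order 4.
Check: |G/G'| = 16/4 = 4 is the order of the abelianisation.

Answer: 4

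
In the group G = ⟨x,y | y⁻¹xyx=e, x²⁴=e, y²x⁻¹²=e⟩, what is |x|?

Compute successive powers until reaching e:
  x¹ = x, x² = x², x³ = x³, x⁴ = x⁴, x⁵ = x⁵, x⁶ = x⁶, x⁷ = x⁷, x⁸ = x⁸, x⁹ = x⁹, x¹⁰ = x¹⁰, x¹¹ = x¹¹, x¹² = x¹², x¹³ = x¹³, x¹⁴ = x¹⁴, x¹⁵ = x¹⁵, x¹⁶ = x¹⁶, x¹⁷ = x¹⁷, x¹⁸ = x¹⁸, x¹⁹ = x¹⁹, x²⁰ = x²⁰, x²¹ = x²¹, x²² = x²², x²³ = x²³, x²⁴ = e.
The smallest positive k with xᵏ = e is 24.

Answer: 24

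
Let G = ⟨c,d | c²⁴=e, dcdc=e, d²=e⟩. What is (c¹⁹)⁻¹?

The order of (c¹⁹) is 24 (smallest k with (c¹⁹)ᵏ = e), so (c¹⁹)⁻¹ = (c¹⁹)²³ = c⁵.
Check: (c¹⁹) · (c⁵) → (c¹⁹) · c⁵ = e, giving e as required.

Answer: c⁵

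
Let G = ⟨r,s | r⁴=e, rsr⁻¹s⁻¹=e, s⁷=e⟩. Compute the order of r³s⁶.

Compute successive powers until reaching e:
  (r³s⁶)¹ = r³s⁶, (r³s⁶)² = r²s⁵, (r³s⁶)³ = rs⁴, (r³s⁶)⁴ = s³, (r³s⁶)⁵ = r³s², (r³s⁶)⁶ = r²s, (r³s⁶)⁷ = r, (r³s⁶)⁸ = s⁶, (r³s⁶)⁹ = r³s⁵, (r³s⁶)¹⁰ = r²s⁴, (r³s⁶)¹¹ = rs³, (r³s⁶)¹² = s², (r³s⁶)¹³ = r³s, (r³s⁶)¹⁴ = r², (r³s⁶)¹⁵ = rs⁶, (r³s⁶)¹⁶ = s⁵, (r³s⁶)¹⁷ = r³s⁴, (r³s⁶)¹⁸ = r²s³, (r³s⁶)¹⁹ = rs², (r³s⁶)²⁰ = s, (r³s⁶)²¹ = r³, (r³s⁶)²² = r²s⁶, (r³s⁶)²³ = rs⁵, (r³s⁶)²⁴ = s⁴, (r³s⁶)²⁵ = r³s³, (r³s⁶)²⁶ = r²s², (r³s⁶)²⁷ = rs, (r³s⁶)²⁸ = e.
The smallest positive k with (r³s⁶)ᵏ = e is 28.

Answer: 28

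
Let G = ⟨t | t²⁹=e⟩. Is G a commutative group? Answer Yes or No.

G has a single generator, so G is cyclic and hence abelian.

Answer: Yes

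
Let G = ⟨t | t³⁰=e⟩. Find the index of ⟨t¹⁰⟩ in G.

First find ord(t¹⁰) by computing successive powers:
  (t¹⁰)¹ = t¹⁰, (t¹⁰)² = t²⁰, (t¹⁰)³ = e.
So |⟨t¹⁰⟩| = ord(t¹⁰) = 3. With |G| = 30, by Lagrange [G : ⟨t¹⁰⟩] = 30/3 = 10.

Answer: 10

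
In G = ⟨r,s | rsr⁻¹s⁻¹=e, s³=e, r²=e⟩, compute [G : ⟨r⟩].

First find ord(r) by computing successive powers:
  r¹ = r, r² = e.
So |⟨r⟩| = ord(r) = 2. With |G| = 6, by Lagrange [G : ⟨r⟩] = 6/2 = 3.

Answer: 3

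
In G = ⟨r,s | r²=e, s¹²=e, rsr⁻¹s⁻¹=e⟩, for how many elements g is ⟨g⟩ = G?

⟨g⟩ = G would require ord(g) = |G| = 24, but the maximum element order in G is 12 < 24. So G is not cyclic and no single element generates it: the count is 0.

Answer: 0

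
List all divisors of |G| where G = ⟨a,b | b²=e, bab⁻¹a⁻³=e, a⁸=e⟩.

|G| = 16 = 2⁴. By Lagrange's theorem the order of any subgroup divides 16; the divisors of 16 are 1, 2, 4, 8, 16.

Answer: 1, 2, 4, 8, 16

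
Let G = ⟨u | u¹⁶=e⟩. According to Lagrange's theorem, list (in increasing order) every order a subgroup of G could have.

|G| = 16 = 2⁴. By Lagrange's theorem the order of any subgroup divides 16; the divisors of 16 are 1, 2, 4, 8, 16.

Answer: 1, 2, 4, 8, 16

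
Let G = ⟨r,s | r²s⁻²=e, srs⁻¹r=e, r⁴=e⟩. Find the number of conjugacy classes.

The conjugacy classes (representative and size) are:
  [e] (size 1), [r³] (size 2), [r²] (size 1), [s⁻¹] (size 2), [rs] (size 2).
Class equation: 1 + 2 + 1 + 2 + 2 = 8 = |G|. So G has 5 conjugacy classes.

Answer: 5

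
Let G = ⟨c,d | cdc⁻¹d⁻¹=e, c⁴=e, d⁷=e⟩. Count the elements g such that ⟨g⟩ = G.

G is cyclic of order 28. An element generates G iff its order is 28, and a cyclic group of order 28 has exactly φ(28) = 12 such elements.

Answer: 12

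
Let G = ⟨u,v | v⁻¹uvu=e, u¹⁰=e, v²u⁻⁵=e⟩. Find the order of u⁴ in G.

Compute successive powers until reaching e:
  (u⁴)¹ = u⁴, (u⁴)² = u⁸, (u⁴)³ = u², (u⁴)⁴ = u⁶, (u⁴)⁵ = e.
The smallest positive k with (u⁴)ᵏ = e is 5.

Answer: 5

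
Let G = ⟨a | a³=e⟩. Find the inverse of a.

The order of a is 3 (smallest k with aᵏ = e), so a⁻¹ = a² = a².
Check: a · (a²) → a · a² = e, giving e as required.

Answer: a²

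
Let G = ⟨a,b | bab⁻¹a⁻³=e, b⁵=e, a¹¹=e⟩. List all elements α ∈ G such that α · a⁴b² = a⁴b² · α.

⟨a⁴b²⟩ ⊆ C_G(a⁴b²) since powers of a⁴b² commute with a⁴b²; so |C_G(a⁴b²)| ≥ |⟨a⁴b²⟩| = 5.
By orbit–stabilizer, |C_G(a⁴b²)| = |G| / |conj. class of a⁴b²| = 55 / 11 = 5.
The 5 elements commuting with a⁴b² are {e, ab, a²b³, a⁴b², a⁷b⁴}.

Answer: {e, ab, a²b³, a⁴b², a⁷b⁴}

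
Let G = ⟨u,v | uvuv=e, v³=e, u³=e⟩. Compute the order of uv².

Compute successive powers until reaching e:
  (uv²)¹ = uv², (uv²)² = vu², (uv²)³ = e.
The smallest positive k with (uv²)ᵏ = e is 3.

Answer: 3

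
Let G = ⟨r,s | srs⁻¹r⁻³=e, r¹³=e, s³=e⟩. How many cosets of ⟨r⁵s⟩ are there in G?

First find ord(r⁵s) by computing successive powers:
  (r⁵s)¹ = r⁵s, (r⁵s)² = r⁷s², (r⁵s)³ = e.
So |⟨r⁵s⟩| = ord(r⁵s) = 3. With |G| = 39, by Lagrange [G : ⟨r⁵s⟩] = 39/3 = 13.

Answer: 13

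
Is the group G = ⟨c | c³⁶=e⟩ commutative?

G has a single generator, so G is cyclic and hence abelian.

Answer: Yes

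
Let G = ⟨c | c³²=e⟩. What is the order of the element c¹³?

Compute successive powers until reaching e:
  (c¹³)¹ = c¹³, (c¹³)² = c²⁶, (c¹³)³ = c⁷, (c¹³)⁴ = c²⁰, (c¹³)⁵ = c, (c¹³)⁶ = c¹⁴, (c¹³)⁷ = c²⁷, (c¹³)⁸ = c⁸, (c¹³)⁹ = c²¹, (c¹³)¹⁰ = c², (c¹³)¹¹ = c¹⁵, (c¹³)¹² = c²⁸, (c¹³)¹³ = c⁹, (c¹³)¹⁴ = c²², (c¹³)¹⁵ = c³, (c¹³)¹⁶ = c¹⁶, (c¹³)¹⁷ = c²⁹, (c¹³)¹⁸ = c¹⁰, (c¹³)¹⁹ = c²³, (c¹³)²⁰ = c⁴, (c¹³)²¹ = c¹⁷, (c¹³)²² = c³⁰, (c¹³)²³ = c¹¹, (c¹³)²⁴ = c²⁴, (c¹³)²⁵ = c⁵, (c¹³)²⁶ = c¹⁸, (c¹³)²⁷ = c³¹, (c¹³)²⁸ = c¹², (c¹³)²⁹ = c²⁵, (c¹³)³⁰ = c⁶, (c¹³)³¹ = c¹⁹, (c¹³)³² = e.
The smallest positive k with (c¹³)ᵏ = e is 32.

Answer: 32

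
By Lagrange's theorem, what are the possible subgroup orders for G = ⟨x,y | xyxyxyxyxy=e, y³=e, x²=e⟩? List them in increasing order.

|G| = 60 = 2² · 3 · 5. By Lagrange's theorem the order of any subgroup divides 60; the divisors of 60 are 1, 2, 3, 4, 5, 6, 10, 12, 15, 20, 30, 60.

Answer: 1, 2, 3, 4, 5, 6, 10, 12, 15, 20, 30, 60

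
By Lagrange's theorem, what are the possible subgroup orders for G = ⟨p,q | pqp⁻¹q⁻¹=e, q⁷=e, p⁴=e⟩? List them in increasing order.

|G| = 28 = 2² · 7. By Lagrange's theorem the order of any subgroup divides 28; the divisors of 28 are 1, 2, 4, 7, 14, 28.

Answer: 1, 2, 4, 7, 14, 28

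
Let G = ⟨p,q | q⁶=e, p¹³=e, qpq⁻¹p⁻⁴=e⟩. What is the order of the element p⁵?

Compute successive powers until reaching e:
  (p⁵)¹ = p⁵, (p⁵)² = p¹⁰, (p⁵)³ = p², (p⁵)⁴ = p⁷, (p⁵)⁵ = p¹², (p⁵)⁶ = p⁴, (p⁵)⁷ = p⁹, (p⁵)⁸ = p, (p⁵)⁹ = p⁶, (p⁵)¹⁰ = p¹¹, (p⁵)¹¹ = p³, (p⁵)¹² = p⁸, (p⁵)¹³ = e.
The smallest positive k with (p⁵)ᵏ = e is 13.

Answer: 13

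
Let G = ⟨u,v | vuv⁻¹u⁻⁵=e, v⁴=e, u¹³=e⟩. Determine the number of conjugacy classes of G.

The conjugacy classes (representative and size) are:
  [e] (size 1), [u] (size 4), [u²] (size 4), [u⁹] (size 4), [u¹²v] (size 13), [u⁴v²] (size 13), [u¹²v³] (size 13).
Class equation: 1 + 4 + 4 + 4 + 13 + 13 + 13 = 52 = |G|. So G has 7 conjugacy classes.

Answer: 7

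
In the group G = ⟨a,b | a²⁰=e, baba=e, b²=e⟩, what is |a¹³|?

Compute successive powers until reaching e:
  (a¹³)¹ = a¹³, (a¹³)² = a⁶, (a¹³)³ = a¹⁹, (a¹³)⁴ = a¹², (a¹³)⁵ = a⁵, (a¹³)⁶ = a¹⁸, (a¹³)⁷ = a¹¹, (a¹³)⁸ = a⁴, (a¹³)⁹ = a¹⁷, (a¹³)¹⁰ = a¹⁰, (a¹³)¹¹ = a³, (a¹³)¹² = a¹⁶, (a¹³)¹³ = a⁹, (a¹³)¹⁴ = a², (a¹³)¹⁵ = a¹⁵, (a¹³)¹⁶ = a⁸, (a¹³)¹⁷ = a, (a¹³)¹⁸ = a¹⁴, (a¹³)¹⁹ = a⁷, (a¹³)²⁰ = e.
The smallest positive k with (a¹³)ᵏ = e is 20.

Answer: 20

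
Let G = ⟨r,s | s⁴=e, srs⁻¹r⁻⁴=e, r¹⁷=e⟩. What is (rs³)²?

Compute successive powers of (rs³), reducing at each step:
  (rs³)²: (rs³) · r = r¹⁴s³;   (r¹⁴s³) · s³ = r¹⁴s²

Answer: r¹⁴s²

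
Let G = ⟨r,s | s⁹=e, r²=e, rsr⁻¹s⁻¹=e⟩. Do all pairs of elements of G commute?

Each pair of generators commutes: r·s = rs = s·r. Since the generators pairwise commute, every element of G commutes with every other, so G is abelian.

Answer: Yes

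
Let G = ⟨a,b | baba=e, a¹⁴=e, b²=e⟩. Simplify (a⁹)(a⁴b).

Compute (a⁹) · (a⁴b) by multiplying left to right and reducing via the relations at each step:
  (a⁹) · a⁴ = a¹³
  (a¹³) · b = a¹³b

Answer: a¹³b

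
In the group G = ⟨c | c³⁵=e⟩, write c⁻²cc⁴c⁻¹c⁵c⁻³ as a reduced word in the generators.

Multiply left to right, reducing at each step:
  (c³³) · c = c³⁴
  (c³⁴) · c⁴ = c³
  (c³) · c⁻¹ = c²
  (c²) · c⁵ = c⁷
  (c⁷) · c⁻³ = c⁴

Answer: c⁴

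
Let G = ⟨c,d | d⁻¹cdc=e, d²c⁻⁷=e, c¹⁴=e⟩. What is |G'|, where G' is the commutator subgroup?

G' = [G, G] is generated by all commutators. The generator-pair commutators are: [c, d] = c².
The subgroup they normally generate is {e, c², c⁴, c⁶, c⁸, c¹⁰, c¹²}, of order 7.
Check: |G/G'| = 28/7 = 4 is the order of the abelianisation.

Answer: 7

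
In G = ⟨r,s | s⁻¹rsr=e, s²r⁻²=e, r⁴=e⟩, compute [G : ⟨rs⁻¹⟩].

First find ord(rs⁻¹) by computing successive powers:
  (rs⁻¹)¹ = rs⁻¹, (rs⁻¹)² = r², (rs⁻¹)³ = rs, (rs⁻¹)⁴ = e.
So |⟨rs⁻¹⟩| = ord(rs⁻¹) = 4. With |G| = 8, by Lagrange [G : ⟨rs⁻¹⟩] = 8/4 = 2.

Answer: 2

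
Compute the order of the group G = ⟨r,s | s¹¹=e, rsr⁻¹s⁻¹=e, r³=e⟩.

Enumerate words in the generators, reducing via the relations: the distinct elements are
  {e, r, s, rs, r², s², s³, s⁴, s⁵, s⁶, s⁷, s⁸, s⁹, rs², rs³, rs⁴, rs⁵, rs⁶, rs⁷, rs⁸, rs⁹, r²s, s¹⁰, rs¹⁰, r²s², r²s³, r²s⁴, r²s⁵, r²s⁶, r²s⁷, r²s⁸, r²s⁹, r²s¹⁰}.
No further products give new elements, so |G| = 33.

Answer: 33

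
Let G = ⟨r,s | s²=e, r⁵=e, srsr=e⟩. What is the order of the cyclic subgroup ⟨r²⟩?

|⟨r²⟩| equals the order of r². Compute successive powers until reaching e:
  (r²)¹ = r², (r²)² = r⁴, (r²)³ = r, (r²)⁴ = r³, (r²)⁵ = e.
The smallest positive k with (r²)ᵏ = e is 5, so |⟨r²⟩| = 5.

Answer: 5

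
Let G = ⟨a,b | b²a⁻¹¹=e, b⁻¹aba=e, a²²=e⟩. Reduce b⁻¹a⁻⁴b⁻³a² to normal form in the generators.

Multiply left to right, reducing at each step:
  (b⁻¹) · a⁻⁴ = a⁴b⁻¹
  (a⁴b⁻¹) · b⁻³ = a⁴
  (a⁴) · a² = a⁶

Answer: a⁶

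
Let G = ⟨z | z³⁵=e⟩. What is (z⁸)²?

Compute successive powers of (z⁸), reducing at each step:
  (z⁸)²: (z⁸) · z⁸ = z¹⁶

Answer: z¹⁶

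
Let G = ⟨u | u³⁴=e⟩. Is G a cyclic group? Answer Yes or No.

|G| = 34. The element u has order 34 (its powers give 34 distinct elements), so ⟨u⟩ = G and G is cyclic.

Answer: Yes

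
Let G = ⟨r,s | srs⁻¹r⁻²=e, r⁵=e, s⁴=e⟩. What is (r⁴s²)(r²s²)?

Compute (r⁴s²) · (r²s²) by multiplying left to right and reducing via the relations at each step:
  (r⁴s²) · r² = r²s²
  (r²s²) · s² = r²

Answer: r²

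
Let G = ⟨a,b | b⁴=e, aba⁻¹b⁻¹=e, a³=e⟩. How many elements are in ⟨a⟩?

|⟨a⟩| equals the order of a. Compute successive powers until reaching e:
  a¹ = a, a² = a², a³ = e.
The smallest positive k with aᵏ = e is 3, so |⟨a⟩| = 3.

Answer: 3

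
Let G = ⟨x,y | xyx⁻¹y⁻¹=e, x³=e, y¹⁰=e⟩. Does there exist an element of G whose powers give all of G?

|G| = 30. The element xy has order 30 (its powers give 30 distinct elements), so ⟨xy⟩ = G and G is cyclic.

Answer: Yes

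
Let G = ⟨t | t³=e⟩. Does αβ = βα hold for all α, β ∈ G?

G has a single generator, so G is cyclic and hence abelian.

Answer: Yes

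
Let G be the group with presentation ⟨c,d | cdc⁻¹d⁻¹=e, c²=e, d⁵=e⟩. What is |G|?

Enumerate words in the generators, reducing via the relations: the distinct elements are
  {c, d, e, cd, d², d³, d⁴, cd², cd³, cd⁴}.
No further products give new elements, so |G| = 10.

Answer: 10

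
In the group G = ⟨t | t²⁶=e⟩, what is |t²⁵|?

Compute successive powers until reaching e:
  (t²⁵)¹ = t²⁵, (t²⁵)² = t²⁴, (t²⁵)³ = t²³, (t²⁵)⁴ = t²², (t²⁵)⁵ = t²¹, (t²⁵)⁶ = t²⁰, (t²⁵)⁷ = t¹⁹, (t²⁵)⁸ = t¹⁸, (t²⁵)⁹ = t¹⁷, (t²⁵)¹⁰ = t¹⁶, (t²⁵)¹¹ = t¹⁵, (t²⁵)¹² = t¹⁴, (t²⁵)¹³ = t¹³, (t²⁵)¹⁴ = t¹², (t²⁵)¹⁵ = t¹¹, (t²⁵)¹⁶ = t¹⁰, (t²⁵)¹⁷ = t⁹, (t²⁵)¹⁸ = t⁸, (t²⁵)¹⁹ = t⁷, (t²⁵)²⁰ = t⁶, (t²⁵)²¹ = t⁵, (t²⁵)²² = t⁴, (t²⁵)²³ = t³, (t²⁵)²⁴ = t², (t²⁵)²⁵ = t, (t²⁵)²⁶ = e.
The smallest positive k with (t²⁵)ᵏ = e is 26.

Answer: 26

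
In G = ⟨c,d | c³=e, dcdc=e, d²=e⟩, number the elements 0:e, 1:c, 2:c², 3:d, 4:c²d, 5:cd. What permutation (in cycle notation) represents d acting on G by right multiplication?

(0 3)(1 5)(2 4)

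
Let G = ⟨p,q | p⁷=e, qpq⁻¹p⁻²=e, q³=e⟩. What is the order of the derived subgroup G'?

G' = [G, G] is generated by all commutators. The generator-pair commutators are: [p, q] = p⁶.
The subgroup they normally generate is {e, p, p², p³, p⁴, p⁵, p⁶}, of order 7.
Check: |G/G'| = 21/7 = 3 is the order of the abelianisation.

Answer: 7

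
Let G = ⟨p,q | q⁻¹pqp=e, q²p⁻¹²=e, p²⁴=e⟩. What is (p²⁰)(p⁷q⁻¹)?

Compute (p²⁰) · (p⁷q⁻¹) by multiplying left to right and reducing via the relations at each step:
  (p²⁰) · p⁷ = p³
  (p³) · q⁻¹ = p³q⁻¹

Answer: p³q⁻¹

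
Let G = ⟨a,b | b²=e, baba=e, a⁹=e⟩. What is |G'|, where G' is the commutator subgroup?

G' = [G, G] is generated by all commutators. The generator-pair commutators are: [a, b] = a².
The subgroup they normally generate is {e, a, a², a³, a⁴, a⁵, a⁶, a⁷, a⁸}, of order 9.
Check: |G/G'| = 18/9 = 2 is the order of the abelianisation.

Answer: 9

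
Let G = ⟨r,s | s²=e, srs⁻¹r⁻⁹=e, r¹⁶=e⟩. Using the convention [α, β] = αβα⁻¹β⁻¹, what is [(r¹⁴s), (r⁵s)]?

[(r¹⁴s), (r⁵s)] = (r¹⁴s)·(r⁵s)·(r¹⁴s)⁻¹·(r⁵s)⁻¹.
  (r¹⁴s) · (r⁵s) = r¹¹
  (r¹¹) · (r²s) = r¹³s
  (r¹³s) · (r³s) = r⁸

Answer: r⁸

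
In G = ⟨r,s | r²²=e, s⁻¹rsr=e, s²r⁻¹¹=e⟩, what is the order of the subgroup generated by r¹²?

|⟨r¹²⟩| equals the order of r¹². Compute successive powers until reaching e:
  (r¹²)¹ = r¹², (r¹²)² = r², (r¹²)³ = r¹⁴, (r¹²)⁴ = r⁴, (r¹²)⁵ = r¹⁶, (r¹²)⁶ = r⁶, (r¹²)⁷ = r¹⁸, (r¹²)⁸ = r⁸, (r¹²)⁹ = r²⁰, (r¹²)¹⁰ = r¹⁰, (r¹²)¹¹ = e.
The smallest positive k with (r¹²)ᵏ = e is 11, so |⟨r¹²⟩| = 11.

Answer: 11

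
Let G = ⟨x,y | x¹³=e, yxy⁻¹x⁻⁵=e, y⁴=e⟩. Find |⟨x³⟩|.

|⟨x³⟩| equals the order of x³. Compute successive powers until reaching e:
  (x³)¹ = x³, (x³)² = x⁶, (x³)³ = x⁹, (x³)⁴ = x¹², (x³)⁵ = x², (x³)⁶ = x⁵, (x³)⁷ = x⁸, (x³)⁸ = x¹¹, (x³)⁹ = x, (x³)¹⁰ = x⁴, (x³)¹¹ = x⁷, (x³)¹² = x¹⁰, (x³)¹³ = e.
The smallest positive k with (x³)ᵏ = e is 13, so |⟨x³⟩| = 13.

Answer: 13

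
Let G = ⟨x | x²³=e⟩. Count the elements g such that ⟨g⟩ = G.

G is cyclic of order 23. An element generates G iff its order is 23, and a cyclic group of order 23 has exactly φ(23) = 22 such elements.

Answer: 22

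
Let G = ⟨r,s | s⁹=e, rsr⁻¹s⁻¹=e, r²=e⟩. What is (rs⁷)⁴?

Compute successive powers of (rs⁷), reducing at each step:
  (rs⁷)²: (rs⁷) · r = s⁷;   (s⁷) · s⁷ = s⁵
  (rs⁷)³: (s⁵) · r = rs⁵;   (rs⁵) · s⁷ = rs³
  (rs⁷)⁴: (rs³) · r = s³;   (s³) · s⁷ = s

Answer: s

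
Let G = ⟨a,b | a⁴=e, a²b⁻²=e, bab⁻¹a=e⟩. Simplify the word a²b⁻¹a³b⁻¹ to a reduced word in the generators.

Multiply left to right, reducing at each step:
  (a²) · b⁻¹ = b
  b · a³ = ab
  (ab) · b⁻¹ = a

Answer: a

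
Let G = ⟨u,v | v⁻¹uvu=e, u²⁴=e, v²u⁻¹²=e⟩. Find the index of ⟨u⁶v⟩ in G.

First find ord(u⁶v) by computing successive powers:
  (u⁶v)¹ = u⁶v, (u⁶v)² = u¹², (u⁶v)³ = u⁶v⁻¹, (u⁶v)⁴ = e.
So |⟨u⁶v⟩| = ord(u⁶v) = 4. With |G| = 48, by Lagrange [G : ⟨u⁶v⟩] = 48/4 = 12.

Answer: 12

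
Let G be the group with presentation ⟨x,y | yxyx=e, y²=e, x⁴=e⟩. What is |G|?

Enumerate words in the generators, reducing via the relations: the distinct elements are
  {e, x, y, xy, x², x³, x²y, x³y}.
No further products give new elements, so |G| = 8.

Answer: 8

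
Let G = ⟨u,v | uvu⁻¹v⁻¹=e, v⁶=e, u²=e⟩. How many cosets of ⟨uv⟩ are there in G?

First find ord(uv) by computing successive powers:
  (uv)¹ = uv, (uv)² = v², (uv)³ = uv³, (uv)⁴ = v⁴, (uv)⁵ = uv⁵, (uv)⁶ = e.
So |⟨uv⟩| = ord(uv) = 6. With |G| = 12, by Lagrange [G : ⟨uv⟩] = 12/6 = 2.

Answer: 2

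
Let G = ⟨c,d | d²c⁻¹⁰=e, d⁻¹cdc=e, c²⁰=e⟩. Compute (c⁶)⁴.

Compute successive powers of (c⁶), reducing at each step:
  (c⁶)²: (c⁶) · c⁶ = c¹²
  (c⁶)³: (c¹²) · c⁶ = c¹⁸
  (c⁶)⁴: (c¹⁸) · c⁶ = c⁴

Answer: c⁴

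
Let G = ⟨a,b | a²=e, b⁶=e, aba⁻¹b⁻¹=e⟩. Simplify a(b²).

Compute a · (b²) by multiplying left to right and reducing via the relations at each step:
  a · b² = ab²

Answer: ab²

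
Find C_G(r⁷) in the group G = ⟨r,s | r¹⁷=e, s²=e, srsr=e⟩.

⟨r⁷⟩ ⊆ C_G(r⁷) since powers of r⁷ commute with r⁷; so |C_G(r⁷)| ≥ |⟨r⁷⟩| = 17.
By orbit–stabilizer, |C_G(r⁷)| = |G| / |conj. class of r⁷| = 34 / 2 = 17.
The 17 elements commuting with r⁷ are {e, r, r², r³, r⁴, r⁵, r⁶, r⁷, r⁸, r⁹, r¹⁰, r¹¹, r¹², r¹³, r¹⁴, r¹⁵, r¹⁶}.

Answer: {e, r, r², r³, r⁴, r⁵, r⁶, r⁷, r⁸, r⁹, r¹⁰, r¹¹, r¹², r¹³, r¹⁴, r¹⁵, r¹⁶}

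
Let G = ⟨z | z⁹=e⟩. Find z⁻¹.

The order of z is 9 (smallest k with zᵏ = e), so z⁻¹ = z⁸ = z⁸.
Check: z · (z⁸) → z · z⁸ = e, giving e as required.

Answer: z⁸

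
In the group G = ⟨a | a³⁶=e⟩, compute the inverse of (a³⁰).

The order of (a³⁰) is 6 (smallest k with (a³⁰)ᵏ = e), so (a³⁰)⁻¹ = (a³⁰)⁵ = a⁶.
Check: (a³⁰) · (a⁶) → (a³⁰) · a⁶ = e, giving e as required.

Answer: a⁶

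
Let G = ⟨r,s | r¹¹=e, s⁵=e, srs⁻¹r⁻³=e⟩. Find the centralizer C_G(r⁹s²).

⟨r⁹s²⟩ ⊆ C_G(r⁹s²) since powers of r⁹s² commute with r⁹s²; so |C_G(r⁹s²)| ≥ |⟨r⁹s²⟩| = 5.
By orbit–stabilizer, |C_G(r⁹s²)| = |G| / |conj. class of r⁹s²| = 55 / 11 = 5.
The 5 elements commuting with r⁹s² are {e, r²s⁴, r⁵s, r⁹s², r¹⁰s³}.

Answer: {e, r²s⁴, r⁵s, r⁹s², r¹⁰s³}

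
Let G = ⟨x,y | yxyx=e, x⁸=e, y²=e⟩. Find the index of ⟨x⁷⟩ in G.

First find ord(x⁷) by computing successive powers:
  (x⁷)¹ = x⁷, (x⁷)² = x⁶, (x⁷)³ = x⁵, (x⁷)⁴ = x⁴, (x⁷)⁵ = x³, (x⁷)⁶ = x², (x⁷)⁷ = x, (x⁷)⁸ = e.
So |⟨x⁷⟩| = ord(x⁷) = 8. With |G| = 16, by Lagrange [G : ⟨x⁷⟩] = 16/8 = 2.

Answer: 2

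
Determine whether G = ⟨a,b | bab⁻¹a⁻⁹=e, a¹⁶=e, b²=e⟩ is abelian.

a·b = ab but b·a = a⁹b, so a·b ≠ b·a and G is not abelian.

Answer: No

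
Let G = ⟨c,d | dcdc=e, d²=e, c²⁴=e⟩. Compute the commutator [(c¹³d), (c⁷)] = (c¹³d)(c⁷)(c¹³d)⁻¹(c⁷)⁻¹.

[(c¹³d), (c⁷)] = (c¹³d)·(c⁷)·(c¹³d)⁻¹·(c⁷)⁻¹.
  (c¹³d) · (c⁷) = c⁶d
  (c⁶d) · (c¹³d) = c¹⁷
  (c¹⁷) · (c¹⁷) = c¹⁰

Answer: c¹⁰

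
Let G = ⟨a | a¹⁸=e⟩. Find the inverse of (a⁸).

The order of (a⁸) is 9 (smallest k with (a⁸)ᵏ = e), so (a⁸)⁻¹ = (a⁸)⁸ = a¹⁰.
Check: (a⁸) · (a¹⁰) → (a⁸) · a¹⁰ = e, giving e as required.

Answer: a¹⁰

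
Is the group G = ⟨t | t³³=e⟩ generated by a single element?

|G| = 33. The element t has order 33 (its powers give 33 distinct elements), so ⟨t⟩ = G and G is cyclic.

Answer: Yes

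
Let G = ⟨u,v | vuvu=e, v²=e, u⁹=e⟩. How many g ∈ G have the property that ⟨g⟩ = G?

⟨g⟩ = G would require ord(g) = |G| = 18, but the maximum element order in G is 9 < 18. So G is not cyclic and no single element generates it: the count is 0.

Answer: 0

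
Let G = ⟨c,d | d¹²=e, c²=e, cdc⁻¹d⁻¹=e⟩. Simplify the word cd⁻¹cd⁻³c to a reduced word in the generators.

Multiply left to right, reducing at each step:
  c · d⁻¹ = cd¹¹
  (cd¹¹) · c = d¹¹
  (d¹¹) · d⁻³ = d⁸
  (d⁸) · c = cd⁸

Answer: cd⁸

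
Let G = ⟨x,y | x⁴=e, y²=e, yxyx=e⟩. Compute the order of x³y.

Compute successive powers until reaching e:
  (x³y)¹ = x³y, (x³y)² = e.
The smallest positive k with (x³y)ᵏ = e is 2.

Answer: 2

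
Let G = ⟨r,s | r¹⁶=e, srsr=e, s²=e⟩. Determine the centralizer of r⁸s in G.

⟨r⁸s⟩ ⊆ C_G(r⁸s) since powers of r⁸s commute with r⁸s; so |C_G(r⁸s)| ≥ |⟨r⁸s⟩| = 2.
By orbit–stabilizer, |C_G(r⁸s)| = |G| / |conj. class of r⁸s| = 32 / 8 = 4.
The 4 elements commuting with r⁸s are {e, r⁸, s, r⁸s}.

Answer: {e, r⁸, s, r⁸s}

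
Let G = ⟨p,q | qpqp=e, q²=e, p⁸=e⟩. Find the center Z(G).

An element z ∈ Z(G) iff z commutes with every generator.
For example p⁴ is central: (p⁴)·p = p⁵ = p·(p⁴); (p⁴)·q = p⁴q = q·(p⁴).
Whereas p ∉ Z(G) since p·q = pq ≠ p⁷q = q·p.
Checking each of the 16 elements this way gives Z(G) = {e, p⁴}, of order 2.

Answer: {e, p⁴}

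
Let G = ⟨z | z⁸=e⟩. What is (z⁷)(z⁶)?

Compute (z⁷) · (z⁶) by multiplying left to right and reducing via the relations at each step:
  (z⁷) · z⁶ = z⁵

Answer: z⁵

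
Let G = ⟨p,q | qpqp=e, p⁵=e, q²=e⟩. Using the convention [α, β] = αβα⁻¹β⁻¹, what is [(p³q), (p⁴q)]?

[(p³q), (p⁴q)] = (p³q)·(p⁴q)·(p³q)⁻¹·(p⁴q)⁻¹.
  (p³q) · (p⁴q) = p⁴
  (p⁴) · (p³q) = p²q
  (p²q) · (p⁴q) = p³

Answer: p³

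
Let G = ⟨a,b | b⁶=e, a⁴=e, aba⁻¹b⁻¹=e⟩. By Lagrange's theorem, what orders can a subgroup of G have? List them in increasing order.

|G| = 24 = 2³ · 3. By Lagrange's theorem the order of any subgroup divides 24; the divisors of 24 are 1, 2, 3, 4, 6, 8, 12, 24.

Answer: 1, 2, 3, 4, 6, 8, 12, 24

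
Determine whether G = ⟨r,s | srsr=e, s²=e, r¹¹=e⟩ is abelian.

r·s = rs but s·r = r¹⁰s, so r·s ≠ s·r and G is not abelian.

Answer: No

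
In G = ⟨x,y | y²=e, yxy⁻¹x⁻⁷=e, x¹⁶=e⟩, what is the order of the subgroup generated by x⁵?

|⟨x⁵⟩| equals the order of x⁵. Compute successive powers until reaching e:
  (x⁵)¹ = x⁵, (x⁵)² = x¹⁰, (x⁵)³ = x¹⁵, (x⁵)⁴ = x⁴, (x⁵)⁵ = x⁹, (x⁵)⁶ = x¹⁴, (x⁵)⁷ = x³, (x⁵)⁸ = x⁸, (x⁵)⁹ = x¹³, (x⁵)¹⁰ = x², (x⁵)¹¹ = x⁷, (x⁵)¹² = x¹², (x⁵)¹³ = x, (x⁵)¹⁴ = x⁶, (x⁵)¹⁵ = x¹¹, (x⁵)¹⁶ = e.
The smallest positive k with (x⁵)ᵏ = e is 16, so |⟨x⁵⟩| = 16.

Answer: 16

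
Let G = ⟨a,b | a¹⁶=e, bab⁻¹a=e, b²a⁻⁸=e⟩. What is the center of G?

An element z ∈ Z(G) iff z commutes with every generator.
For example a⁸ is central: (a⁸)·a = a⁹ = a·(a⁸); (a⁸)·b = b⁻¹ = b·(a⁸).
Whereas a ∉ Z(G) since a·b = ab ≠ a⁷b⁻¹ = b·a.
Checking each of the 32 elements this way gives Z(G) = {e, a⁸}, of order 2.

Answer: {e, a⁸}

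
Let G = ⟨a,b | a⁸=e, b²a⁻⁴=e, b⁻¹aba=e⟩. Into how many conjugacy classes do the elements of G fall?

The conjugacy classes (representative and size) are:
  [e] (size 1), [a⁷] (size 2), [a⁶] (size 2), [a³] (size 2), [a⁴] (size 1), [a²b⁻¹] (size 4), [a³b⁻¹] (size 4).
Class equation: 1 + 2 + 2 + 2 + 1 + 4 + 4 = 16 = |G|. So G has 7 conjugacy classes.

Answer: 7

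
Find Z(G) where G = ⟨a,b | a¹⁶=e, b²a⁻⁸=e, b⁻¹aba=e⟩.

An element z ∈ Z(G) iff z commutes with every generator.
For example a⁸ is central: (a⁸)·a = a⁹ = a·(a⁸); (a⁸)·b = b⁻¹ = b·(a⁸).
Whereas a ∉ Z(G) since a·b = ab ≠ a⁷b⁻¹ = b·a.
Checking each of the 32 elements this way gives Z(G) = {e, a⁸}, of order 2.

Answer: {e, a⁸}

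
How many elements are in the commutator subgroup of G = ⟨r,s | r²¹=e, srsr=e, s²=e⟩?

G' = [G, G] is generated by all commutators. The generator-pair commutators are: [r, s] = r².
The subgroup they normally generate is {e, r, r², r³, r⁴, r⁵, r⁶, r⁷, r⁸, r⁹, r¹⁰, r¹¹, r¹², r¹³, r¹⁴, r¹⁵, r¹⁶, r¹⁷, r¹⁸, r¹⁹, r²⁰}, of order 21.
Check: |G/G'| = 42/21 = 2 is the order of the abelianisation.

Answer: 21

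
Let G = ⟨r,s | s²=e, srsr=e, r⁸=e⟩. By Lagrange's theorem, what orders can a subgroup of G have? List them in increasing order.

|G| = 16 = 2⁴. By Lagrange's theorem the order of any subgroup divides 16; the divisors of 16 are 1, 2, 4, 8, 16.

Answer: 1, 2, 4, 8, 16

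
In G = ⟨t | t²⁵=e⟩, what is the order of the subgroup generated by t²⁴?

|⟨t²⁴⟩| equals the order of t²⁴. Compute successive powers until reaching e:
  (t²⁴)¹ = t²⁴, (t²⁴)² = t²³, (t²⁴)³ = t²², (t²⁴)⁴ = t²¹, (t²⁴)⁵ = t²⁰, (t²⁴)⁶ = t¹⁹, (t²⁴)⁷ = t¹⁸, (t²⁴)⁸ = t¹⁷, (t²⁴)⁹ = t¹⁶, (t²⁴)¹⁰ = t¹⁵, (t²⁴)¹¹ = t¹⁴, (t²⁴)¹² = t¹³, (t²⁴)¹³ = t¹², (t²⁴)¹⁴ = t¹¹, (t²⁴)¹⁵ = t¹⁰, (t²⁴)¹⁶ = t⁹, (t²⁴)¹⁷ = t⁸, (t²⁴)¹⁸ = t⁷, (t²⁴)¹⁹ = t⁶, (t²⁴)²⁰ = t⁵, (t²⁴)²¹ = t⁴, (t²⁴)²² = t³, (t²⁴)²³ = t², (t²⁴)²⁴ = t, (t²⁴)²⁵ = e.
The smallest positive k with (t²⁴)ᵏ = e is 25, so |⟨t²⁴⟩| = 25.

Answer: 25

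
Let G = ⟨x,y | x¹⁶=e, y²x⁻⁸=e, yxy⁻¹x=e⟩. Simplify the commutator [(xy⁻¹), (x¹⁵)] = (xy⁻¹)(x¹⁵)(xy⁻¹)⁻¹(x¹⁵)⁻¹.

[(xy⁻¹), (x¹⁵)] = (xy⁻¹)·(x¹⁵)·(xy⁻¹)⁻¹·(x¹⁵)⁻¹.
  (xy⁻¹) · (x¹⁵) = x²y⁻¹
  (x²y⁻¹) · (xy) = x
  x · x = x²

Answer: x²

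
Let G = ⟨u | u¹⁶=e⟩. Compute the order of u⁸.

Compute successive powers until reaching e:
  (u⁸)¹ = u⁸, (u⁸)² = e.
The smallest positive k with (u⁸)ᵏ = e is 2.

Answer: 2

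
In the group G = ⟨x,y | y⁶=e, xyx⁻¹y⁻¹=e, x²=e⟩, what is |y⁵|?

Compute successive powers until reaching e:
  (y⁵)¹ = y⁵, (y⁵)² = y⁴, (y⁵)³ = y³, (y⁵)⁴ = y², (y⁵)⁵ = y, (y⁵)⁶ = e.
The smallest positive k with (y⁵)ᵏ = e is 6.

Answer: 6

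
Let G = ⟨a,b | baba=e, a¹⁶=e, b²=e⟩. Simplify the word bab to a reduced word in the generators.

Multiply left to right, reducing at each step:
  b · a = a¹⁵b
  (a¹⁵b) · b = a¹⁵

Answer: a¹⁵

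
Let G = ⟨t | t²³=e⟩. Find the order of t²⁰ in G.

Compute successive powers until reaching e:
  (t²⁰)¹ = t²⁰, (t²⁰)² = t¹⁷, (t²⁰)³ = t¹⁴, (t²⁰)⁴ = t¹¹, (t²⁰)⁵ = t⁸, (t²⁰)⁶ = t⁵, (t²⁰)⁷ = t², (t²⁰)⁸ = t²², (t²⁰)⁹ = t¹⁹, (t²⁰)¹⁰ = t¹⁶, (t²⁰)¹¹ = t¹³, (t²⁰)¹² = t¹⁰, (t²⁰)¹³ = t⁷, (t²⁰)¹⁴ = t⁴, (t²⁰)¹⁵ = t, (t²⁰)¹⁶ = t²¹, (t²⁰)¹⁷ = t¹⁸, (t²⁰)¹⁸ = t¹⁵, (t²⁰)¹⁹ = t¹², (t²⁰)²⁰ = t⁹, (t²⁰)²¹ = t⁶, (t²⁰)²² = t³, (t²⁰)²³ = e.
The smallest positive k with (t²⁰)ᵏ = e is 23.

Answer: 23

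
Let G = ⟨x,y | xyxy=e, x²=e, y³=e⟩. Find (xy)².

Compute successive powers of (xy), reducing at each step:
  (xy)²: (xy) · x = y²;   (y²) · y = e

Answer: e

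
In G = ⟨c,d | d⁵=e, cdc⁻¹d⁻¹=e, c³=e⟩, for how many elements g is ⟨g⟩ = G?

G is cyclic of order 15. An element generates G iff its order is 15, and a cyclic group of order 15 has exactly φ(15) = 8 such elements.

Answer: 8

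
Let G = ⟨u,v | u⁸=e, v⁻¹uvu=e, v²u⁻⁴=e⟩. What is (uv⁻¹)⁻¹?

The order of (uv⁻¹) is 4 (smallest k with (uv⁻¹)ᵏ = e), so (uv⁻¹)⁻¹ = (uv⁻¹)³ = uv.
Check: (uv⁻¹) · (uv) → (uv⁻¹) · u = v⁻¹;   (v⁻¹) · v = e, giving e as required.

Answer: uv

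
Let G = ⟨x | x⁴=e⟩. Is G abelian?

G has a single generator, so G is cyclic and hence abelian.

Answer: Yes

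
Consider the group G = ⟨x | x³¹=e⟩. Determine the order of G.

G is generated by a single element, so G is cyclic. The relator gives x³¹ = e and no smaller power is forced to be e, so the 31 powers {e, x, x², x³, x⁴, x⁵, x⁶, x⁷, x⁸, x⁹, x²², x²³, x²¹, x²⁰, x²⁴, x²⁵, x²⁶, x²⁷, x²⁸, x²⁹, x³⁰, x¹², x¹³, x¹¹, x¹⁰, x¹⁴, x¹⁵, x¹⁶, x¹⁷, x¹⁸, x¹⁹} are distinct. Hence |G| = 31.

Answer: 31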